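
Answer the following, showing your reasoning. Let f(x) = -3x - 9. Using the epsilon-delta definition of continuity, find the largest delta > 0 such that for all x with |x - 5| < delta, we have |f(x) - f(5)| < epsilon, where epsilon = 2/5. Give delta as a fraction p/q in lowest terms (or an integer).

We compute f(5) = -3*(5) - 9 = -24.
|f(x) - f(5)| = |-3x - 9 - (-24)| = |-3(x - 5)| = 3|x - 5|.
We need 3|x - 5| < 2/5, i.e. |x - 5| < 2/5 / 3 = 2/15.
So any delta <= 2/15 works. Conversely, if delta > 2/15, then x = 5 + 2/15 satisfies |x - 5| = 2/15 < delta but |f(x) - f(5)| = 3 * 2/15 = 2/5, which is not < 2/5; so no larger delta works.
Hence the largest such delta is 2/15.

2/15


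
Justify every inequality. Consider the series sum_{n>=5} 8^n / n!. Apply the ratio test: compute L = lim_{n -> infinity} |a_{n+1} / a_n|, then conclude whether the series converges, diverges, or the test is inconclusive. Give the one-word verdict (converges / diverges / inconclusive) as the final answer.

Let a_n denote the general term. Form the ratio a_{n+1}/a_n and simplify:
a_{n+1}/a_n = 8/(n + 1)
Take the limit as n -> infinity: L = 0.
Since L = 0 < 1, the ratio test implies the series converges.

converges


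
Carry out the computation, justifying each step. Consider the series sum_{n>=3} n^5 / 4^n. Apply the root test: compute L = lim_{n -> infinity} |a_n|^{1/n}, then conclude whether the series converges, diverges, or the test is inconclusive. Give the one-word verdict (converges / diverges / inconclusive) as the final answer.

Let a_n denote the general term. Form |a_n|^(1/n) and simplify:
|a_n|^(1/n) = n^(5/n)/4
Take the limit as n -> infinity: L = 1/4.
Since L = 1/4 < 1, the root test implies convergence.

converges


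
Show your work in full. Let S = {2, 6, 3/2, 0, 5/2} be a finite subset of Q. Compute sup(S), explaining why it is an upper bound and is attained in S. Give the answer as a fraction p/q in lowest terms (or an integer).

S is finite, so sup(S) = max(S).
Sorted decreasing:
6, 5/2, 2, 3/2, 0
The extremum is 6.
For every x in S, x <= 6. And 6 is in S, so it is attained.
Therefore sup(S) = 6.

6


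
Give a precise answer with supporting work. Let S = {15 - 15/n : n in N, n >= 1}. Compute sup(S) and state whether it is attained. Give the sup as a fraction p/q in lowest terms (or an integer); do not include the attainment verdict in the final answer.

Analysis:
- Values: 0, 15/2, 10, 45/4, ... strictly increasing.
- Minimum is 0 (n=1); inf = 0 (attained).
- 15 - 15/n -> 15 from below; sup = 15, not attained.
Conclusion: sup(S) = 15, not attained in S.

15


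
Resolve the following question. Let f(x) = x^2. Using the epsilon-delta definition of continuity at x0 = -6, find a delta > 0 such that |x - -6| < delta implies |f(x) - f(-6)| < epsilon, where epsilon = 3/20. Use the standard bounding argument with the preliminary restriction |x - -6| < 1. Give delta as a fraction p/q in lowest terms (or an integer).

Factor: |x^2 - (-6)^2| = |x - -6| * |x + -6|.
Impose |x - -6| < 1 first. Then |x + -6| = |(x - -6) + 2*(-6)| <= |x - -6| + 2*|-6| < 1 + 12 = 13.
So |x^2 - (-6)^2| < delta * 13.
We need delta * 13 <= 3/20, i.e. delta <= 3/20/13 = 3/260.
Since 3/260 < 1, this is tighter than 1; take delta = 3/260.
So delta = 3/260 works.

3/260


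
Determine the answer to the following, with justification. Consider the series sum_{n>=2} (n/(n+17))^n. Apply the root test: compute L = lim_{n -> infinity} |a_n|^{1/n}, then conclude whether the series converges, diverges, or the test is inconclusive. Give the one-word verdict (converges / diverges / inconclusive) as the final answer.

Let a_n denote the general term. Form |a_n|^(1/n) and simplify:
|a_n|^(1/n) = n/(n + 17)
Take the limit as n -> infinity: L = 1.
Since L = 1, the root test is inconclusive. (In fact a_n = (n/(n+17))^n -> e^(-17) != 0, so the nth-term test shows divergence; but the root test itself gives no conclusion.)

inconclusive


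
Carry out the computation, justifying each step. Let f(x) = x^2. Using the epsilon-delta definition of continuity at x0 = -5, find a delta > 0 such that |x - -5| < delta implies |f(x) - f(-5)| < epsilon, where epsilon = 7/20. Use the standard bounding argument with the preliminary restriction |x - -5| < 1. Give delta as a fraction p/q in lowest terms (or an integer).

Factor: |x^2 - (-5)^2| = |x - -5| * |x + -5|.
Impose |x - -5| < 1 first. Then |x + -5| = |(x - -5) + 2*(-5)| <= |x - -5| + 2*|-5| < 1 + 10 = 11.
So |x^2 - (-5)^2| < delta * 11.
We need delta * 11 <= 7/20, i.e. delta <= 7/20/11 = 7/220.
Since 7/220 < 1, this is tighter than 1; take delta = 7/220.
So delta = 7/220 works.

7/220


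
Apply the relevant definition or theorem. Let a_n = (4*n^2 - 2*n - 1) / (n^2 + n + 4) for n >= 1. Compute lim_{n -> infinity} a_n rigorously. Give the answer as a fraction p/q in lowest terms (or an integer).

Divide numerator and denominator by n^2, the highest power:
numerator / n^2 = 4 - 2/n - 1/n^2
denominator / n^2 = 1 + 1/n + 4/n^2
As n -> infinity, all terms of the form c/n^k (k >= 1) tend to 0.
So numerator / n^2 -> 4 and denominator / n^2 -> 1.
Therefore lim a_n = 4.

4


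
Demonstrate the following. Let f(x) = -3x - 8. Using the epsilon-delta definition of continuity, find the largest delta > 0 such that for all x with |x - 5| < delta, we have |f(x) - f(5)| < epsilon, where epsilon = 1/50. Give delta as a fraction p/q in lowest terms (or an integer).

We compute f(5) = -3*(5) - 8 = -23.
|f(x) - f(5)| = |-3x - 8 - (-23)| = |-3(x - 5)| = 3|x - 5|.
We need 3|x - 5| < 1/50, i.e. |x - 5| < 1/50 / 3 = 1/150.
So any delta <= 1/150 works. Conversely, if delta > 1/150, then x = 5 + 1/150 satisfies |x - 5| = 1/150 < delta but |f(x) - f(5)| = 3 * 1/150 = 1/50, which is not < 1/50; so no larger delta works.
Hence the largest such delta is 1/150.

1/150


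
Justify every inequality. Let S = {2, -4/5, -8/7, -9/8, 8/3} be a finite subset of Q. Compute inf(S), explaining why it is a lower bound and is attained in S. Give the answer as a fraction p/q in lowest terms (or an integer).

S is finite, so inf(S) = min(S).
Sorted increasing:
-8/7, -9/8, -4/5, 2, 8/3
The extremum is -8/7.
For every x in S, x >= -8/7. And -8/7 is in S, so it is attained.
Therefore inf(S) = -8/7.

-8/7


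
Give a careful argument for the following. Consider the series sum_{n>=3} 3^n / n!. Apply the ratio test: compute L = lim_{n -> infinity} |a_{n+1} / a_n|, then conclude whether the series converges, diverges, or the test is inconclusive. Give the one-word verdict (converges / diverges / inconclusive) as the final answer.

Let a_n denote the general term. Form the ratio a_{n+1}/a_n and simplify:
a_{n+1}/a_n = 3/(n + 1)
Take the limit as n -> infinity: L = 0.
Since L = 0 < 1, the ratio test implies the series converges.

converges


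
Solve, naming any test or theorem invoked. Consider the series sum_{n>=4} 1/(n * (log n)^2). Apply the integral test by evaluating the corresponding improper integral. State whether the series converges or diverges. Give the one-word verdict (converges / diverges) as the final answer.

Let f(x) = 1/(x*log(x)^2). Then f is positive, continuous, and decreasing on [4, infinity), so the integral test applies.
Compute the improper integral int_{4}^infinity f(x) dx:
  antiderivative F(x) = -1/log(x).
  F(x) -> 0 as x -> infinity.  int = 0 - F(4) = 1/log(4) < infinity. By the integral test, the series converges.

converges


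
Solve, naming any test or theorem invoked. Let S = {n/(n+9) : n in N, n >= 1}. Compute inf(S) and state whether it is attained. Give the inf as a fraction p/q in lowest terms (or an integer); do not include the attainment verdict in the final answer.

Analysis:
- Values: 1/10, 2/11, 1/4, 4/13, ... strictly increasing.
- Minimum is 1/10 (n=1); inf = 1/10 (attained).
- n/(n+9) = 1 - 9/(n+9) -> 1 from below as n -> infinity, and never equals 1.
- So sup = 1 (not attained).
Conclusion: inf(S) = 1/10, attained in S.

1/10


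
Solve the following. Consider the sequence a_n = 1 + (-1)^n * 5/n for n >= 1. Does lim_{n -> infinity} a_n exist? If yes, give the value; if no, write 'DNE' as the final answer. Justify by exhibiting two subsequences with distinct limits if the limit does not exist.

Examine the behaviour of a_n along subsequences.
Even-n subsequence a_{2k} = 1 + 5/(2k) -> 1. Odd-n subsequence a_{2k+1} = 1 - 5/(2k+1) -> 1. Both tend to 1, which suggests the limit is 1; verify directly.
|a_n - 1| = |(-1)^n * 5/n| = 5/n for every n >= 1.
Given epsilon > 0, choose a positive integer N > 5/epsilon. Then for all n >= N, |a_n - 1| = 5/n <= 5/N < epsilon.
So by the definition of the limit, lim a_n exists and equals 1.

1


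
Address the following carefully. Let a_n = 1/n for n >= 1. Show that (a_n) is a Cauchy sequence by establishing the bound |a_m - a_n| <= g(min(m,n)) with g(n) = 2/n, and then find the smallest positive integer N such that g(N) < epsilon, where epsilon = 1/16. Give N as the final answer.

For any m, n >= 1, by the triangle inequality:
|a_m - a_n| = |1/m - 1/n| <= 1/m + 1/n <= 2/min(m,n).
So g(n) = 2/n bounds the Cauchy difference. Since g(n) -> 0, (a_n) is Cauchy.
Now solve g(N) < 1/16: 2/N < 1/16 <=> N > 2 / (1/16) = 32.
The smallest integer strictly greater than 32 is N = 33.
Check: g(33) = 2/33 = 2/33 < 1/16; g(32) = 1/16 >= 1/16. So N = 33.

33


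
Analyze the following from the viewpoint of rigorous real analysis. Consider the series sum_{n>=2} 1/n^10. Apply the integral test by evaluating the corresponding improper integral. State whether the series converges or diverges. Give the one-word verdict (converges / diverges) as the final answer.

Let f(x) = x^(-10). Then f is positive, continuous, and decreasing on [2, infinity), so the integral test applies.
Compute the improper integral int_{2}^infinity f(x) dx:
  antiderivative F(x) = -1/(9*x^9).
  As x -> infinity, F(x) -> 0 (since p = 10 > 1).
  So int = F(infinity) - F(2) = 0 - (-1/4608) = 1/4608.
  Finite, so by the integral test, the series converges.

converges


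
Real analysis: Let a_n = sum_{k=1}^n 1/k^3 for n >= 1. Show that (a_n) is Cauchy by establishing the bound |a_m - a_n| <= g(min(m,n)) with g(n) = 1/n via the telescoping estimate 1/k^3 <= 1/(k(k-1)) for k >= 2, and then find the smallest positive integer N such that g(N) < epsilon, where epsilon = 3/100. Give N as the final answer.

For m > n >= 1: |a_m - a_n| = sum_{k=n+1}^m 1/k^3.
Use 1/k^3 <= 1/(k(k-1)) = 1/(k-1) - 1/k for k >= 2 (which holds since k^3 >= k^2 >= k(k-1) for k >= 2):
sum_{k=n+1}^m 1/k^3 <= sum_{k=n+1}^m (1/(k-1) - 1/k) = 1/n - 1/m <= 1/n.
By symmetry the same bound holds with n,m swapped, so |a_m - a_n| <= 1/min(m,n) = g(min(m,n)). Since g(n) -> 0, (a_n) is Cauchy.
Now solve g(N) < 3/100: 1/N < 3/100 <=> N > 1/(3/100) = 100/3.
The smallest integer strictly greater than 100/3 is N = 34.
Check: g(34) = 1/34 < 3/100; g(33) = 1/33 >= 3/100. So N = 34.

34


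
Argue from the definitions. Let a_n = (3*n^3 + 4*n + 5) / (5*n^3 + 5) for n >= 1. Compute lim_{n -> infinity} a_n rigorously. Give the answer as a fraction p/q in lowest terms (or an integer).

Divide numerator and denominator by n^3, the highest power:
numerator / n^3 = 3 + 4/n^2 + 5/n^3
denominator / n^3 = 5 + 5/n^3
As n -> infinity, all terms of the form c/n^k (k >= 1) tend to 0.
So numerator / n^3 -> 3 and denominator / n^3 -> 5.
Therefore lim a_n = 3/5.

3/5


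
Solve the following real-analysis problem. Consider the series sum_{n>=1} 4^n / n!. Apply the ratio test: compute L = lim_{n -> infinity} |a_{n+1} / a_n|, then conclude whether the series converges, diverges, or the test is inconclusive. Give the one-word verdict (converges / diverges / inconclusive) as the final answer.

Let a_n denote the general term. Form the ratio a_{n+1}/a_n and simplify:
a_{n+1}/a_n = 4/(n + 1)
Take the limit as n -> infinity: L = 0.
Since L = 0 < 1, the ratio test implies the series converges.

converges


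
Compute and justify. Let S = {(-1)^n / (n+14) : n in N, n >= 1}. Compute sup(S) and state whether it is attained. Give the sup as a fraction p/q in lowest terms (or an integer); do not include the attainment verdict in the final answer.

Analysis:
- Values: -1/15, 1/16, -1/17, 1/18, -1/19, ...
- Positive terms (even n): 1/(2+14), 1/(4+14), ... decreasing -> max = 1/16 (n=2).
- Negative terms (odd n): -1/(1+14), -1/(3+14), ... increasing -> min = -1/15 (n=1).
- So sup = 1/16 (attained at n=2); inf = -1/15 (attained at n=1).
Conclusion: sup(S) = 1/16, attained in S.

1/16


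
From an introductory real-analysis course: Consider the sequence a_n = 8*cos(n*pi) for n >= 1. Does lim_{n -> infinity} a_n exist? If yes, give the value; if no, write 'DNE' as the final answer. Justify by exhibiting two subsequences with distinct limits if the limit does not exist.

Examine the behaviour of a_n along subsequences.
cos(n*pi) = (-1)^n, so a_n = 8*(-1)^n. a_{2k} = 8 -> 8. a_{2k+1} = -8 -> -8.
Since these two subsequential limits are 8 and -8, distinct, the full sequence cannot converge (a convergent sequence has all subsequences tending to the same limit). So lim a_n does not exist.

DNE


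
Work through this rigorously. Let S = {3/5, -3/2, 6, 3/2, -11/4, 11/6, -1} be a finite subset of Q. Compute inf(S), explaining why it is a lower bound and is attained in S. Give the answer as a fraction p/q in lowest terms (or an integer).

S is finite, so inf(S) = min(S).
Sorted increasing:
-11/4, -3/2, -1, 3/5, 3/2, 11/6, 6
The extremum is -11/4.
For every x in S, x >= -11/4. And -11/4 is in S, so it is attained.
Therefore inf(S) = -11/4.

-11/4


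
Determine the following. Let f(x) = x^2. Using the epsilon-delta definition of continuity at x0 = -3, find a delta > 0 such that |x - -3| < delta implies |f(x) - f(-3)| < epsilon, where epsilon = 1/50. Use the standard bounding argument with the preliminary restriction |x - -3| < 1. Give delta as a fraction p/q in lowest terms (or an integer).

Factor: |x^2 - (-3)^2| = |x - -3| * |x + -3|.
Impose |x - -3| < 1 first. Then |x + -3| = |(x - -3) + 2*(-3)| <= |x - -3| + 2*|-3| < 1 + 6 = 7.
So |x^2 - (-3)^2| < delta * 7.
We need delta * 7 <= 1/50, i.e. delta <= 1/50/7 = 1/350.
Since 1/350 < 1, this is tighter than 1; take delta = 1/350.
So delta = 1/350 works.

1/350


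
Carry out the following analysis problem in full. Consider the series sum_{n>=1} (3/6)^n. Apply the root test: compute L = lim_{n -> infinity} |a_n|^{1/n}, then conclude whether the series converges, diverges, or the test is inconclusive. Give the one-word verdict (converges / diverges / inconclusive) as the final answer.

Let a_n denote the general term. Form |a_n|^(1/n) and simplify:
|a_n|^(1/n) = 1/2
Take the limit as n -> infinity: L = 1/2.
Since L = 1/2 < 1, the root test implies convergence.

converges


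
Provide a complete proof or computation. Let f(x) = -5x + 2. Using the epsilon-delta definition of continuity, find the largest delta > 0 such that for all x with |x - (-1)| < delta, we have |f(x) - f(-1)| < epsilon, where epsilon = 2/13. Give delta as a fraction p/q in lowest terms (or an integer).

We compute f(-1) = -5*(-1) + 2 = 7.
|f(x) - f(-1)| = |-5x + 2 - (7)| = |-5(x - (-1))| = 5|x - (-1)|.
We need 5|x - (-1)| < 2/13, i.e. |x - (-1)| < 2/13 / 5 = 2/65.
So any delta <= 2/65 works. Conversely, if delta > 2/65, then x = -1 + 2/65 satisfies |x - (-1)| = 2/65 < delta but |f(x) - f(-1)| = 5 * 2/65 = 2/13, which is not < 2/13; so no larger delta works.
Hence the largest such delta is 2/65.

2/65


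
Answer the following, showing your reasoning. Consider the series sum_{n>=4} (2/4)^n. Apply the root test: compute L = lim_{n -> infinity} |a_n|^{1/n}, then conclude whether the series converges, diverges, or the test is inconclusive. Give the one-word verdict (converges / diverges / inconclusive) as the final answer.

Let a_n denote the general term. Form |a_n|^(1/n) and simplify:
|a_n|^(1/n) = 1/2
Take the limit as n -> infinity: L = 1/2.
Since L = 1/2 < 1, the root test implies convergence.

converges


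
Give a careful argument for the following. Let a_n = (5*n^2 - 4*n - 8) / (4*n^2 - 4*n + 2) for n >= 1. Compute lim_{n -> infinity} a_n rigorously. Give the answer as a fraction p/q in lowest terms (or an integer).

Divide numerator and denominator by n^2, the highest power:
numerator / n^2 = 5 - 4/n - 8/n^2
denominator / n^2 = 4 - 4/n + 2/n^2
As n -> infinity, all terms of the form c/n^k (k >= 1) tend to 0.
So numerator / n^2 -> 5 and denominator / n^2 -> 4.
Therefore lim a_n = 5/4.

5/4


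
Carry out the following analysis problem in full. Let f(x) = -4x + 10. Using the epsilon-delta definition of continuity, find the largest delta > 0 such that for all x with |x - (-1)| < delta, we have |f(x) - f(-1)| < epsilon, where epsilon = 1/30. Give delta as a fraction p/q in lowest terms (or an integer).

We compute f(-1) = -4*(-1) + 10 = 14.
|f(x) - f(-1)| = |-4x + 10 - (14)| = |-4(x - (-1))| = 4|x - (-1)|.
We need 4|x - (-1)| < 1/30, i.e. |x - (-1)| < 1/30 / 4 = 1/120.
So any delta <= 1/120 works. Conversely, if delta > 1/120, then x = -1 + 1/120 satisfies |x - (-1)| = 1/120 < delta but |f(x) - f(-1)| = 4 * 1/120 = 1/30, which is not < 1/30; so no larger delta works.
Hence the largest such delta is 1/120.

1/120


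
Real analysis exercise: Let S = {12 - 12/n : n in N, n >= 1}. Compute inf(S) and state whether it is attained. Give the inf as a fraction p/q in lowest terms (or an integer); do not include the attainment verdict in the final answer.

Analysis:
- Values: 0, 6, 8, 9, ... strictly increasing.
- Minimum is 0 (n=1); inf = 0 (attained).
- 12 - 12/n -> 12 from below; sup = 12, not attained.
Conclusion: inf(S) = 0, attained in S.

0


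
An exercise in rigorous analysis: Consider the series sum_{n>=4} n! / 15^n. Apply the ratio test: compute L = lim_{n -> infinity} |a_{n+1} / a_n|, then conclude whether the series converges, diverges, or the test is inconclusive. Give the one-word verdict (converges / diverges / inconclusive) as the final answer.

Let a_n denote the general term. Form the ratio a_{n+1}/a_n and simplify:
a_{n+1}/a_n = n/15 + 1/15
Take the limit as n -> infinity: L = infinity.
Since L = infinity > 1 (or L = infinity), the ratio test implies the series diverges.

diverges


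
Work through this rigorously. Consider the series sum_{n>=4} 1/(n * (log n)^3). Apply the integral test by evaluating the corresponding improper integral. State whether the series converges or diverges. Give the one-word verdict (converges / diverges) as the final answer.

Let f(x) = 1/(x*log(x)^3). Then f is positive, continuous, and decreasing on [4, infinity), so the integral test applies.
Compute the improper integral int_{4}^infinity f(x) dx:
  antiderivative F(x) = -1/(2*log(x)^2).
  F(x) -> 0 as x -> infinity.  int = 0 - F(4) = 1/(2*log(4)^2) < infinity. By the integral test, the series converges.

converges


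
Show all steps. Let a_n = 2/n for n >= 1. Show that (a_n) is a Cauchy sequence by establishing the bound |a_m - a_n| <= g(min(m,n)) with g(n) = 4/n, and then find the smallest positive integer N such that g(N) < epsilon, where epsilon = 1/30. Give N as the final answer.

For any m, n >= 1, by the triangle inequality:
|a_m - a_n| = |2/m - 2/n| <= 2*1/m + 2*1/n <= 4/min(m,n).
So g(n) = 4/n bounds the Cauchy difference. Since g(n) -> 0, (a_n) is Cauchy.
Now solve g(N) < 1/30: 4/N < 1/30 <=> N > 4 / (1/30) = 120.
The smallest integer strictly greater than 120 is N = 121.
Check: g(121) = 4/121 = 4/121 < 1/30; g(120) = 1/30 >= 1/30. So N = 121.

121


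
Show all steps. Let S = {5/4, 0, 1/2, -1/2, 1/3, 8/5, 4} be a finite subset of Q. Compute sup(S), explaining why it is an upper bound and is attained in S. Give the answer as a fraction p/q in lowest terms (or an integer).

S is finite, so sup(S) = max(S).
Sorted decreasing:
4, 8/5, 5/4, 1/2, 1/3, 0, -1/2
The extremum is 4.
For every x in S, x <= 4. And 4 is in S, so it is attained.
Therefore sup(S) = 4.

4


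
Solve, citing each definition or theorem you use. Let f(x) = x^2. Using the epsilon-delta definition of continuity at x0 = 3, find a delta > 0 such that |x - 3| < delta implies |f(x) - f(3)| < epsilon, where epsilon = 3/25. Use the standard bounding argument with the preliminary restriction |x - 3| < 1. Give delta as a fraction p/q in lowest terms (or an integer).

Factor: |x^2 - (3)^2| = |x - 3| * |x + 3|.
Impose |x - 3| < 1 first. Then |x + 3| = |(x - 3) + 2*(3)| <= |x - 3| + 2*|3| < 1 + 6 = 7.
So |x^2 - (3)^2| < delta * 7.
We need delta * 7 <= 3/25, i.e. delta <= 3/25/7 = 3/175.
Since 3/175 < 1, this is tighter than 1; take delta = 3/175.
So delta = 3/175 works.

3/175


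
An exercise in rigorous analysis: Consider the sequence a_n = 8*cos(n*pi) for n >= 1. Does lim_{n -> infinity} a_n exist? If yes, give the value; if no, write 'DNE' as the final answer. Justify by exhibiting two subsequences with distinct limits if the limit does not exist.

Examine the behaviour of a_n along subsequences.
cos(n*pi) = (-1)^n, so a_n = 8*(-1)^n. a_{2k} = 8 -> 8. a_{2k+1} = -8 -> -8.
Since these two subsequential limits are 8 and -8, distinct, the full sequence cannot converge (a convergent sequence has all subsequences tending to the same limit). So lim a_n does not exist.

DNE


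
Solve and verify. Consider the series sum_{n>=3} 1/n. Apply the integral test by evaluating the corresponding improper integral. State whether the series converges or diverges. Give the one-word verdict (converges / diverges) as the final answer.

Let f(x) = 1/x. Then f is positive, continuous, and decreasing on [3, infinity), so the integral test applies.
Compute the improper integral int_{3}^infinity f(x) dx:
  antiderivative F(x) = log(x).
  As x -> infinity, log(x) -> infinity.
  So int = infinity - log(3) = infinity. By the integral test, the series diverges.

diverges


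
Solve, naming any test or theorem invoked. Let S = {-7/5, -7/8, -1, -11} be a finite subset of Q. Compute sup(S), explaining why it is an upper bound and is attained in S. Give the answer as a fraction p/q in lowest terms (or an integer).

S is finite, so sup(S) = max(S).
Sorted decreasing:
-7/8, -1, -7/5, -11
The extremum is -7/8.
For every x in S, x <= -7/8. And -7/8 is in S, so it is attained.
Therefore sup(S) = -7/8.

-7/8


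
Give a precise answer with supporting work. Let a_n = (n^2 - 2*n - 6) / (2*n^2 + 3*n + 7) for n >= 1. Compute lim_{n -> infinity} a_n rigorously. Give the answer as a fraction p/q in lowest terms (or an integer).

Divide numerator and denominator by n^2, the highest power:
numerator / n^2 = 1 - 2/n - 6/n^2
denominator / n^2 = 2 + 3/n + 7/n^2
As n -> infinity, all terms of the form c/n^k (k >= 1) tend to 0.
So numerator / n^2 -> 1 and denominator / n^2 -> 2.
Therefore lim a_n = 1/2.

1/2


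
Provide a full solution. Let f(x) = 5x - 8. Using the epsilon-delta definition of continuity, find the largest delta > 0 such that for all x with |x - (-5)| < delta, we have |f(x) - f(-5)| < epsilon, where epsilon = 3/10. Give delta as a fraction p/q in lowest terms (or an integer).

We compute f(-5) = 5*(-5) - 8 = -33.
|f(x) - f(-5)| = |5x - 8 - (-33)| = |5(x - (-5))| = 5|x - (-5)|.
We need 5|x - (-5)| < 3/10, i.e. |x - (-5)| < 3/10 / 5 = 3/50.
So any delta <= 3/50 works. Conversely, if delta > 3/50, then x = -5 + 3/50 satisfies |x - (-5)| = 3/50 < delta but |f(x) - f(-5)| = 5 * 3/50 = 3/10, which is not < 3/10; so no larger delta works.
Hence the largest such delta is 3/50.

3/50


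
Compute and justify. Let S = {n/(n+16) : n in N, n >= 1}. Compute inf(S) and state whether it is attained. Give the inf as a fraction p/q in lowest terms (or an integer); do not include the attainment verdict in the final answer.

Analysis:
- Values: 1/17, 1/9, 3/19, 1/5, ... strictly increasing.
- Minimum is 1/17 (n=1); inf = 1/17 (attained).
- n/(n+16) = 1 - 16/(n+16) -> 1 from below as n -> infinity, and never equals 1.
- So sup = 1 (not attained).
Conclusion: inf(S) = 1/17, attained in S.

1/17


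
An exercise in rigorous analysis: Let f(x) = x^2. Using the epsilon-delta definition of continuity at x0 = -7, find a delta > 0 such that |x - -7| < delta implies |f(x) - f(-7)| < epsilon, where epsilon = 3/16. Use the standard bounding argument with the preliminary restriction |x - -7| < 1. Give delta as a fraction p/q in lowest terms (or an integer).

Factor: |x^2 - (-7)^2| = |x - -7| * |x + -7|.
Impose |x - -7| < 1 first. Then |x + -7| = |(x - -7) + 2*(-7)| <= |x - -7| + 2*|-7| < 1 + 14 = 15.
So |x^2 - (-7)^2| < delta * 15.
We need delta * 15 <= 3/16, i.e. delta <= 3/16/15 = 1/80.
Since 1/80 < 1, this is tighter than 1; take delta = 1/80.
So delta = 1/80 works.

1/80


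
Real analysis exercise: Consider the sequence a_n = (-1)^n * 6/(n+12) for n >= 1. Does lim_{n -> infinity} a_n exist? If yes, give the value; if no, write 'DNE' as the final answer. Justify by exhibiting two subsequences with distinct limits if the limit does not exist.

Examine the behaviour of a_n along subsequences.
Even-n subsequence a_{2k} = 6/(2k+12) -> 0. Odd-n subsequence a_{2k+1} = -6/(2k+13) -> 0. Both tend to 0, which suggests the limit is 0; verify directly.
|a_n - 0| = 6/(n+12) < 6/n for every n >= 1.
Given epsilon > 0, choose a positive integer N > 6/epsilon. Then for all n >= N, |a_n| < 6/n <= 6/N < epsilon.
So by the definition of the limit, lim a_n exists and equals 0.

0


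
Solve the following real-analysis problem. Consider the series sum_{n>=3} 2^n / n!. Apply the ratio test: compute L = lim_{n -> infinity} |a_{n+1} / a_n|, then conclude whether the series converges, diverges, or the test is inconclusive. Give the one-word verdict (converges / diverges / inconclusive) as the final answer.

Let a_n denote the general term. Form the ratio a_{n+1}/a_n and simplify:
a_{n+1}/a_n = 2/(n + 1)
Take the limit as n -> infinity: L = 0.
Since L = 0 < 1, the ratio test implies the series converges.

converges


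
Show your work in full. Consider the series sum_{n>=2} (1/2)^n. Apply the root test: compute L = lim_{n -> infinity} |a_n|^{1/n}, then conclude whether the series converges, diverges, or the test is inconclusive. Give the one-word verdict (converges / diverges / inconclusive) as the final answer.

Let a_n denote the general term. Form |a_n|^(1/n) and simplify:
|a_n|^(1/n) = 1/2
Take the limit as n -> infinity: L = 1/2.
Since L = 1/2 < 1, the root test implies convergence.

converges


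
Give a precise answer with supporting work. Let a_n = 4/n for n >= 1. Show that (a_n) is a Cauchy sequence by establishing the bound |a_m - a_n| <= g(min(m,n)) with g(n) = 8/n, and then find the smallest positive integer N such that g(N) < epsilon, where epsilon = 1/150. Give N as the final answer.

For any m, n >= 1, by the triangle inequality:
|a_m - a_n| = |4/m - 4/n| <= 4*1/m + 4*1/n <= 8/min(m,n).
So g(n) = 8/n bounds the Cauchy difference. Since g(n) -> 0, (a_n) is Cauchy.
Now solve g(N) < 1/150: 8/N < 1/150 <=> N > 8 / (1/150) = 1200.
The smallest integer strictly greater than 1200 is N = 1201.
Check: g(1201) = 8/1201 = 8/1201 < 1/150; g(1200) = 1/150 >= 1/150. So N = 1201.

1201


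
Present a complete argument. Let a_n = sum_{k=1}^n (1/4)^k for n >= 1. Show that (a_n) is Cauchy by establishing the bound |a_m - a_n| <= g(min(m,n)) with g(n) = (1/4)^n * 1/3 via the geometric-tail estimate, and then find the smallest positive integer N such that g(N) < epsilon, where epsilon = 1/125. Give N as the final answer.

For m > n >= 1: |a_m - a_n| = sum_{k=n+1}^m (1/4)^k < sum_{k=n+1}^infinity (1/4)^k = (1/4)^(n+1) / (1 - 1/4) = (1/4)^n * (1/4) * (4/3) = (1/4)^n * 1/3.
So g(n) = (1/4)^n / 3. Since g(n) -> 0, (a_n) is Cauchy.
Now solve g(N) < 1/125: (1/4)^N / 3 < 1/125 <=> 4^N > 1 / (3 * 1/125) = 125/3.
Check powers of 4: 4^2 = 16 <= 125/3, 4^3 = 64 > 125/3.
So the smallest such N is 3. Check: g(3) = 1/(3 * 64) = 1/192 < 1/125.

3


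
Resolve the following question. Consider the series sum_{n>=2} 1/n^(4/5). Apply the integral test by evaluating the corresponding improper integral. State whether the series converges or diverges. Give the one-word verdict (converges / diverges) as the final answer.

Let f(x) = x^(-4/5). Then f is positive, continuous, and decreasing on [2, infinity), so the integral test applies.
Compute the improper integral int_{2}^infinity f(x) dx:
  antiderivative F(x) = 5*x^(1/5).
  As x -> infinity, F(x) -> infinity (since p = 4/5 < 1).
  So the integral diverges. By the integral test, the series diverges.

diverges


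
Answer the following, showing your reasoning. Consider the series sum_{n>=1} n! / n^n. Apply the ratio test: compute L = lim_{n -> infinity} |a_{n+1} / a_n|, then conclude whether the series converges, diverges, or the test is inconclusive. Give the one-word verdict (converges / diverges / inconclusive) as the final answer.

Let a_n denote the general term. Form the ratio a_{n+1}/a_n and simplify:
a_{n+1}/a_n = (n/(n + 1))^n
Take the limit as n -> infinity: L = exp(-1).
Since L = exp(-1) < 1, the ratio test implies the series converges.

converges


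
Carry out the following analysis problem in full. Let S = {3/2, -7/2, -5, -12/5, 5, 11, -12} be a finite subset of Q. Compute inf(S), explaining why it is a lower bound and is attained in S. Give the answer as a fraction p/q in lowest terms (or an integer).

S is finite, so inf(S) = min(S).
Sorted increasing:
-12, -5, -7/2, -12/5, 3/2, 5, 11
The extremum is -12.
For every x in S, x >= -12. And -12 is in S, so it is attained.
Therefore inf(S) = -12.

-12


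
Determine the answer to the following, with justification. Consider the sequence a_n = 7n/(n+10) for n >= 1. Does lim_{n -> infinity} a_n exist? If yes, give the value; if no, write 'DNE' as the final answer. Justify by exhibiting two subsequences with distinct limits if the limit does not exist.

Examine the behaviour of a_n along subsequences.
Even-n subsequence a_{2k} = 7(2k)/(2k+10) -> 7. Odd-n subsequence a_{2k+1} = 7(2k+1)/(2k+11) -> 7. Both tend to 7, which suggests the limit is 7; verify directly.
|a_n - 7| = |7n - 7(n+10)| / (n+10) = 70/(n+10) < 70/n for every n >= 1.
Given epsilon > 0, choose a positive integer N > 70/epsilon. Then for all n >= N, |a_n - 7| < 70/n <= 70/N < epsilon.
So by the definition of the limit, lim a_n exists and equals 7.

7


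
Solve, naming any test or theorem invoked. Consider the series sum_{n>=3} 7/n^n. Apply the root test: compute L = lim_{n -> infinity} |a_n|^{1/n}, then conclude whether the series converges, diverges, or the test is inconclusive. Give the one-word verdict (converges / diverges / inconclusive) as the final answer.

Let a_n denote the general term. Form |a_n|^(1/n) and simplify:
|a_n|^(1/n) = 7^(1/n)/n
Take the limit as n -> infinity: L = 0.
Since L = 0 < 1, the root test implies convergence.

converges


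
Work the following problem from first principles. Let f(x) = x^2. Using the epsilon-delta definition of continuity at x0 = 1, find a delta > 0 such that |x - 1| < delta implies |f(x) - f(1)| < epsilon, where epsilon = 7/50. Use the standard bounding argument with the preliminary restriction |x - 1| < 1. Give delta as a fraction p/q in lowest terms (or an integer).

Factor: |x^2 - (1)^2| = |x - 1| * |x + 1|.
Impose |x - 1| < 1 first. Then |x + 1| = |(x - 1) + 2*(1)| <= |x - 1| + 2*|1| < 1 + 2 = 3.
So |x^2 - (1)^2| < delta * 3.
We need delta * 3 <= 7/50, i.e. delta <= 7/50/3 = 7/150.
Since 7/150 < 1, this is tighter than 1; take delta = 7/150.
So delta = 7/150 works.

7/150


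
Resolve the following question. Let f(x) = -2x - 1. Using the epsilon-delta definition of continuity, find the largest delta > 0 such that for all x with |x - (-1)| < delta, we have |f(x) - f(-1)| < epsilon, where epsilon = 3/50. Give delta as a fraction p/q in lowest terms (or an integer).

We compute f(-1) = -2*(-1) - 1 = 1.
|f(x) - f(-1)| = |-2x - 1 - (1)| = |-2(x - (-1))| = 2|x - (-1)|.
We need 2|x - (-1)| < 3/50, i.e. |x - (-1)| < 3/50 / 2 = 3/100.
So any delta <= 3/100 works. Conversely, if delta > 3/100, then x = -1 + 3/100 satisfies |x - (-1)| = 3/100 < delta but |f(x) - f(-1)| = 2 * 3/100 = 3/50, which is not < 3/50; so no larger delta works.
Hence the largest such delta is 3/100.

3/100


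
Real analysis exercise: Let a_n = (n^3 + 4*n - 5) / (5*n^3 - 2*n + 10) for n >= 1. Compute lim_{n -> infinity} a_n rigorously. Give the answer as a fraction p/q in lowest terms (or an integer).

Divide numerator and denominator by n^3, the highest power:
numerator / n^3 = 1 + 4/n^2 - 5/n^3
denominator / n^3 = 5 - 2/n^2 + 10/n^3
As n -> infinity, all terms of the form c/n^k (k >= 1) tend to 0.
So numerator / n^3 -> 1 and denominator / n^3 -> 5.
Therefore lim a_n = 1/5.

1/5


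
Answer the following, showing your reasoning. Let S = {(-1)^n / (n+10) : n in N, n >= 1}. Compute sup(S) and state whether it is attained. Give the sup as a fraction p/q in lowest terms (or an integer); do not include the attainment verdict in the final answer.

Analysis:
- Values: -1/11, 1/12, -1/13, 1/14, -1/15, ...
- Positive terms (even n): 1/(2+10), 1/(4+10), ... decreasing -> max = 1/12 (n=2).
- Negative terms (odd n): -1/(1+10), -1/(3+10), ... increasing -> min = -1/11 (n=1).
- So sup = 1/12 (attained at n=2); inf = -1/11 (attained at n=1).
Conclusion: sup(S) = 1/12, attained in S.

1/12


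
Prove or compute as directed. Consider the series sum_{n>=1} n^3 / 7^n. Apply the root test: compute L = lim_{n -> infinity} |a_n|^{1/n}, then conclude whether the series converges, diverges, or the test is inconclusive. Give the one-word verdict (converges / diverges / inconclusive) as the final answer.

Let a_n denote the general term. Form |a_n|^(1/n) and simplify:
|a_n|^(1/n) = n^(3/n)/7
Take the limit as n -> infinity: L = 1/7.
Since L = 1/7 < 1, the root test implies convergence.

converges


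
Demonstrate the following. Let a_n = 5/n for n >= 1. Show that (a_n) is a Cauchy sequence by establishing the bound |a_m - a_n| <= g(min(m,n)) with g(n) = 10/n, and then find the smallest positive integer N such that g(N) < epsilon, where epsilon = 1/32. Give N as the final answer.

For any m, n >= 1, by the triangle inequality:
|a_m - a_n| = |5/m - 5/n| <= 5*1/m + 5*1/n <= 10/min(m,n).
So g(n) = 10/n bounds the Cauchy difference. Since g(n) -> 0, (a_n) is Cauchy.
Now solve g(N) < 1/32: 10/N < 1/32 <=> N > 10 / (1/32) = 320.
The smallest integer strictly greater than 320 is N = 321.
Check: g(321) = 10/321 = 10/321 < 1/32; g(320) = 1/32 >= 1/32. So N = 321.

321


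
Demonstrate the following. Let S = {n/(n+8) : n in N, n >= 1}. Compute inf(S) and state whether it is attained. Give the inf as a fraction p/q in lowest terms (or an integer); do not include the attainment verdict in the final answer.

Analysis:
- Values: 1/9, 1/5, 3/11, 1/3, ... strictly increasing.
- Minimum is 1/9 (n=1); inf = 1/9 (attained).
- n/(n+8) = 1 - 8/(n+8) -> 1 from below as n -> infinity, and never equals 1.
- So sup = 1 (not attained).
Conclusion: inf(S) = 1/9, attained in S.

1/9


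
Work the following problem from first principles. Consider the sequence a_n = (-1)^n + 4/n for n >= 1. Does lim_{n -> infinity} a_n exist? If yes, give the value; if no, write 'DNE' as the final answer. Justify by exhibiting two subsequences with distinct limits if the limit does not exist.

Examine the behaviour of a_n along subsequences.
a_{2k} = 1 + 4/(2k) -> 1. a_{2k+1} = -1 + 4/(2k+1) -> -1.
Since these two subsequential limits are 1 and -1, distinct, the full sequence cannot converge (a convergent sequence has all subsequences tending to the same limit). So lim a_n does not exist.

DNE


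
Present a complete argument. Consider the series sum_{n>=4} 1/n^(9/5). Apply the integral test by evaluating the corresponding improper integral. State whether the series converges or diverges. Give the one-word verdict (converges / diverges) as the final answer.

Let f(x) = x^(-9/5). Then f is positive, continuous, and decreasing on [4, infinity), so the integral test applies.
Compute the improper integral int_{4}^infinity f(x) dx:
  antiderivative F(x) = -5/(4*x^(4/5)).
  As x -> infinity, F(x) -> 0 (since p = 9/5 > 1).
  So int = F(infinity) - F(4) = 0 - (-5*2^(2/5)/16) = 5*2^(2/5)/16.
  Finite, so by the integral test, the series converges.

converges


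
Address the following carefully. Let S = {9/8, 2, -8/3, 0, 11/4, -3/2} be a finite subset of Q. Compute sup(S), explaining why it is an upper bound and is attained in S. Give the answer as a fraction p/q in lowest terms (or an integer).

S is finite, so sup(S) = max(S).
Sorted decreasing:
11/4, 2, 9/8, 0, -3/2, -8/3
The extremum is 11/4.
For every x in S, x <= 11/4. And 11/4 is in S, so it is attained.
Therefore sup(S) = 11/4.

11/4


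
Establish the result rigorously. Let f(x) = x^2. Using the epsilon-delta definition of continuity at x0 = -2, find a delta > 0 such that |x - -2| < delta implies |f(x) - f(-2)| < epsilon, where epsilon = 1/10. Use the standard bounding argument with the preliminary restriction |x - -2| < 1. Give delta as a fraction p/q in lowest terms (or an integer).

Factor: |x^2 - (-2)^2| = |x - -2| * |x + -2|.
Impose |x - -2| < 1 first. Then |x + -2| = |(x - -2) + 2*(-2)| <= |x - -2| + 2*|-2| < 1 + 4 = 5.
So |x^2 - (-2)^2| < delta * 5.
We need delta * 5 <= 1/10, i.e. delta <= 1/10/5 = 1/50.
Since 1/50 < 1, this is tighter than 1; take delta = 1/50.
So delta = 1/50 works.

1/50


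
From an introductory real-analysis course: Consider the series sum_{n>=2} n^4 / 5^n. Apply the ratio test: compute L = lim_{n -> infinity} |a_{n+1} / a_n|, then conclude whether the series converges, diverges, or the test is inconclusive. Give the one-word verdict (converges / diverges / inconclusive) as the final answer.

Let a_n denote the general term. Form the ratio a_{n+1}/a_n and simplify:
a_{n+1}/a_n = (n + 1)^4/(5*n^4)
Take the limit as n -> infinity: L = 1/5.
Since L = 1/5 < 1, the ratio test implies the series converges.

converges


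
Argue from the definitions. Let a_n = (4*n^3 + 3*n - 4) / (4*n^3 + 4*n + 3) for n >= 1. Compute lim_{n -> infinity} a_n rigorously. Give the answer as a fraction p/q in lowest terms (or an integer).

Divide numerator and denominator by n^3, the highest power:
numerator / n^3 = 4 + 3/n^2 - 4/n^3
denominator / n^3 = 4 + 4/n^2 + 3/n^3
As n -> infinity, all terms of the form c/n^k (k >= 1) tend to 0.
So numerator / n^3 -> 4 and denominator / n^3 -> 4.
Therefore lim a_n = 1.

1


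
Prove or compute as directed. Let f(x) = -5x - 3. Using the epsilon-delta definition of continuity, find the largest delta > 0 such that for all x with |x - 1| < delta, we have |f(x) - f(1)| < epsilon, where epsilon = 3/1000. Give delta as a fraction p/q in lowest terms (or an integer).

We compute f(1) = -5*(1) - 3 = -8.
|f(x) - f(1)| = |-5x - 3 - (-8)| = |-5(x - 1)| = 5|x - 1|.
We need 5|x - 1| < 3/1000, i.e. |x - 1| < 3/1000 / 5 = 3/5000.
So any delta <= 3/5000 works. Conversely, if delta > 3/5000, then x = 1 + 3/5000 satisfies |x - 1| = 3/5000 < delta but |f(x) - f(1)| = 5 * 3/5000 = 3/1000, which is not < 3/1000; so no larger delta works.
Hence the largest such delta is 3/5000.

3/5000


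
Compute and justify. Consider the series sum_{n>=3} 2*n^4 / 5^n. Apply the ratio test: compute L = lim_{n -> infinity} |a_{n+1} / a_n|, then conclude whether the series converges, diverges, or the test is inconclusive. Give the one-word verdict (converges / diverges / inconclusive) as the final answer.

Let a_n denote the general term. Form the ratio a_{n+1}/a_n and simplify:
a_{n+1}/a_n = (n + 1)^4/(5*n^4)
Take the limit as n -> infinity: L = 1/5.
Since L = 1/5 < 1, the ratio test implies the series converges.

converges


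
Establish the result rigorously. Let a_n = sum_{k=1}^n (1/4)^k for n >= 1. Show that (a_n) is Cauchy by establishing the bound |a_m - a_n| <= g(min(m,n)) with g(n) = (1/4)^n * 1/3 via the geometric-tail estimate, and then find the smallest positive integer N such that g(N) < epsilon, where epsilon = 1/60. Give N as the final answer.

For m > n >= 1: |a_m - a_n| = sum_{k=n+1}^m (1/4)^k < sum_{k=n+1}^infinity (1/4)^k = (1/4)^(n+1) / (1 - 1/4) = (1/4)^n * (1/4) * (4/3) = (1/4)^n * 1/3.
So g(n) = (1/4)^n / 3. Since g(n) -> 0, (a_n) is Cauchy.
Now solve g(N) < 1/60: (1/4)^N / 3 < 1/60 <=> 4^N > 1 / (3 * 1/60) = 20.
Check powers of 4: 4^2 = 16 <= 20, 4^3 = 64 > 20.
So the smallest such N is 3. Check: g(3) = 1/(3 * 64) = 1/192 < 1/60.

3
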